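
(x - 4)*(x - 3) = x^2 - 7*x + 12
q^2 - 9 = (q - 3)*(q + 3)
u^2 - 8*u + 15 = (u - 5)*(u - 3)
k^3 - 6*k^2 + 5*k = k*(k - 5)*(k - 1)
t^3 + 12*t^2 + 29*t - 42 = (t - 1)*(t + 6)*(t + 7)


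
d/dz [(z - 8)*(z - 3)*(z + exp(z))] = (z - 8)*(z - 3)*(exp(z) + 1) + (z - 8)*(z + exp(z)) + (z - 3)*(z + exp(z))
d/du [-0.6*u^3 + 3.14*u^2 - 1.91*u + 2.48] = -1.8*u^2 + 6.28*u - 1.91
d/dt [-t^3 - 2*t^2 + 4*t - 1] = -3*t^2 - 4*t + 4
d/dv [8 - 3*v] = -3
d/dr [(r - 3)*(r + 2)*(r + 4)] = 3*r^2 + 6*r - 10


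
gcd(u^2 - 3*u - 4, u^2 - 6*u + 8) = u - 4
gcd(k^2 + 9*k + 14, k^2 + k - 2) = k + 2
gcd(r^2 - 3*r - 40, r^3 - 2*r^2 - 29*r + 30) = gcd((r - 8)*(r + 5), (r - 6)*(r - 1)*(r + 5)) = r + 5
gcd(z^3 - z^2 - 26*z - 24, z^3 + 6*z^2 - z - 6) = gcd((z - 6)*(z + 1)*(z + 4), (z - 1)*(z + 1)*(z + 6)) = z + 1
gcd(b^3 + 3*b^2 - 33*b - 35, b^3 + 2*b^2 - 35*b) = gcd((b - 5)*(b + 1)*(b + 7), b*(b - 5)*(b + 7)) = b^2 + 2*b - 35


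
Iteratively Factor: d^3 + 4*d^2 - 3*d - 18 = (d - 2)*(d^2 + 6*d + 9) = (d - 2)*(d + 3)*(d + 3)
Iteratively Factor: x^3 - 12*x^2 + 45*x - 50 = (x - 5)*(x^2 - 7*x + 10) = (x - 5)^2*(x - 2)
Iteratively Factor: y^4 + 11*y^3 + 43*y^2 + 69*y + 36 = (y + 4)*(y^3 + 7*y^2 + 15*y + 9) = (y + 3)*(y + 4)*(y^2 + 4*y + 3) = (y + 1)*(y + 3)*(y + 4)*(y + 3)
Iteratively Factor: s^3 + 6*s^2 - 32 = (s - 2)*(s^2 + 8*s + 16) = (s - 2)*(s + 4)*(s + 4)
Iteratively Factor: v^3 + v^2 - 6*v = (v)*(v^2 + v - 6) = v*(v - 2)*(v + 3)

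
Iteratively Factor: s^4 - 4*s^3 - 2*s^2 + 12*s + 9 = (s - 3)*(s^3 - s^2 - 5*s - 3) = (s - 3)^2*(s^2 + 2*s + 1) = (s - 3)^2*(s + 1)*(s + 1)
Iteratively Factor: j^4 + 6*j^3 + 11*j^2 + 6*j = (j + 1)*(j^3 + 5*j^2 + 6*j) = (j + 1)*(j + 3)*(j^2 + 2*j) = j*(j + 1)*(j + 3)*(j + 2)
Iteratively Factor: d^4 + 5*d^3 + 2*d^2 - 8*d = (d)*(d^3 + 5*d^2 + 2*d - 8) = d*(d + 2)*(d^2 + 3*d - 4) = d*(d - 1)*(d + 2)*(d + 4)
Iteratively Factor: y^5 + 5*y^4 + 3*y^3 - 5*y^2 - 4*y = (y + 4)*(y^4 + y^3 - y^2 - y) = (y - 1)*(y + 4)*(y^3 + 2*y^2 + y) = (y - 1)*(y + 1)*(y + 4)*(y^2 + y) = (y - 1)*(y + 1)^2*(y + 4)*(y)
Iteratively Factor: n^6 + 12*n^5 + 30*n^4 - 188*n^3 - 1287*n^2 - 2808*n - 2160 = (n + 4)*(n^5 + 8*n^4 - 2*n^3 - 180*n^2 - 567*n - 540) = (n + 3)*(n + 4)*(n^4 + 5*n^3 - 17*n^2 - 129*n - 180) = (n - 5)*(n + 3)*(n + 4)*(n^3 + 10*n^2 + 33*n + 36) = (n - 5)*(n + 3)^2*(n + 4)*(n^2 + 7*n + 12) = (n - 5)*(n + 3)^3*(n + 4)*(n + 4)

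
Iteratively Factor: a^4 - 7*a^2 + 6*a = (a - 2)*(a^3 + 2*a^2 - 3*a) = a*(a - 2)*(a^2 + 2*a - 3) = a*(a - 2)*(a - 1)*(a + 3)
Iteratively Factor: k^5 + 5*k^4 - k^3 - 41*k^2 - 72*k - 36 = (k + 3)*(k^4 + 2*k^3 - 7*k^2 - 20*k - 12) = (k - 3)*(k + 3)*(k^3 + 5*k^2 + 8*k + 4) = (k - 3)*(k + 1)*(k + 3)*(k^2 + 4*k + 4) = (k - 3)*(k + 1)*(k + 2)*(k + 3)*(k + 2)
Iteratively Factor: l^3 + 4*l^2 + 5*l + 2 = (l + 1)*(l^2 + 3*l + 2) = (l + 1)^2*(l + 2)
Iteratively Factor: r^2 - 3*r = (r - 3)*(r)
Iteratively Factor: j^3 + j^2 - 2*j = (j - 1)*(j^2 + 2*j) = (j - 1)*(j + 2)*(j)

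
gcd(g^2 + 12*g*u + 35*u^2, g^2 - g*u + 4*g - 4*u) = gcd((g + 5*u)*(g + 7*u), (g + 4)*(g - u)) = 1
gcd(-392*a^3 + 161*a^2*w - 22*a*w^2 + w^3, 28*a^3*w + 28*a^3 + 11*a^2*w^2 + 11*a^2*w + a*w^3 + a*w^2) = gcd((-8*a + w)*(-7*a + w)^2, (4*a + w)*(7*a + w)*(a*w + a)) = 1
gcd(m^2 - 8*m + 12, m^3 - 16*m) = 1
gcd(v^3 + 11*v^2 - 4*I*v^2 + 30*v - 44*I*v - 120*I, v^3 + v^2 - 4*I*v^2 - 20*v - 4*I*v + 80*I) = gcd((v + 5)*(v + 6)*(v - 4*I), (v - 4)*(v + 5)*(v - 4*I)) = v^2 + v*(5 - 4*I) - 20*I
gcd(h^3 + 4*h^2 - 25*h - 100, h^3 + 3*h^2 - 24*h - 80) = h^2 - h - 20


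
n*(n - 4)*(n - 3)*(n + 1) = n^4 - 6*n^3 + 5*n^2 + 12*n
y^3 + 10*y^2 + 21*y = y*(y + 3)*(y + 7)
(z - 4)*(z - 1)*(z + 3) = z^3 - 2*z^2 - 11*z + 12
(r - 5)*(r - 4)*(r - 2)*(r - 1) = r^4 - 12*r^3 + 49*r^2 - 78*r + 40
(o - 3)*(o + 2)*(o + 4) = o^3 + 3*o^2 - 10*o - 24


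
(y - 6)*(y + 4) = y^2 - 2*y - 24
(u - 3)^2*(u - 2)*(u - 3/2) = u^4 - 19*u^3/2 + 33*u^2 - 99*u/2 + 27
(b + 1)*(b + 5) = b^2 + 6*b + 5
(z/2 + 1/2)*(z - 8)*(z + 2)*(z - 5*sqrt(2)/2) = z^4/2 - 5*z^3/2 - 5*sqrt(2)*z^3/4 - 11*z^2 + 25*sqrt(2)*z^2/4 - 8*z + 55*sqrt(2)*z/2 + 20*sqrt(2)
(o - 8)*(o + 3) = o^2 - 5*o - 24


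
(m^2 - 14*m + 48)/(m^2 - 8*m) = (m - 6)/m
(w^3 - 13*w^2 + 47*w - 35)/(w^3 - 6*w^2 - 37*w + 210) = (w - 1)/(w + 6)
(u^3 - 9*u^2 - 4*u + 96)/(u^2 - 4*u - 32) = (u^2 - u - 12)/(u + 4)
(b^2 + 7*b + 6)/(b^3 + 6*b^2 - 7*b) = (b^2 + 7*b + 6)/(b*(b^2 + 6*b - 7))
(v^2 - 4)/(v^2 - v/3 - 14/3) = 3*(v - 2)/(3*v - 7)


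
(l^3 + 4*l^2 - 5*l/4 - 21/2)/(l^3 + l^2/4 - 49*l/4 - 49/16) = 4*(2*l^2 + l - 6)/(8*l^2 - 26*l - 7)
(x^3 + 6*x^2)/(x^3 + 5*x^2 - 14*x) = x*(x + 6)/(x^2 + 5*x - 14)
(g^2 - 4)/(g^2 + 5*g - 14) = (g + 2)/(g + 7)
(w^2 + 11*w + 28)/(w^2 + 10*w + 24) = (w + 7)/(w + 6)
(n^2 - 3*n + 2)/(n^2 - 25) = (n^2 - 3*n + 2)/(n^2 - 25)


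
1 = 1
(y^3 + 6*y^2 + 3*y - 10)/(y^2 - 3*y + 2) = (y^2 + 7*y + 10)/(y - 2)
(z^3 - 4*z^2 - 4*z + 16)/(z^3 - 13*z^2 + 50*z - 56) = (z + 2)/(z - 7)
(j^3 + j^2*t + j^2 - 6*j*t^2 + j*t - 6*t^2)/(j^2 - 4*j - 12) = (-j^3 - j^2*t - j^2 + 6*j*t^2 - j*t + 6*t^2)/(-j^2 + 4*j + 12)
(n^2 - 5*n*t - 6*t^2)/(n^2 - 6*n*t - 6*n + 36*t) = (n + t)/(n - 6)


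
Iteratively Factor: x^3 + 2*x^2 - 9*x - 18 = (x + 2)*(x^2 - 9) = (x - 3)*(x + 2)*(x + 3)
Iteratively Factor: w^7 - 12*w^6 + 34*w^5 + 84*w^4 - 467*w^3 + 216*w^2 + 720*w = (w - 3)*(w^6 - 9*w^5 + 7*w^4 + 105*w^3 - 152*w^2 - 240*w) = (w - 4)*(w - 3)*(w^5 - 5*w^4 - 13*w^3 + 53*w^2 + 60*w) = w*(w - 4)*(w - 3)*(w^4 - 5*w^3 - 13*w^2 + 53*w + 60) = w*(w - 4)^2*(w - 3)*(w^3 - w^2 - 17*w - 15) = w*(w - 4)^2*(w - 3)*(w + 3)*(w^2 - 4*w - 5) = w*(w - 5)*(w - 4)^2*(w - 3)*(w + 3)*(w + 1)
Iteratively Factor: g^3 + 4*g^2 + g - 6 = (g + 2)*(g^2 + 2*g - 3) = (g - 1)*(g + 2)*(g + 3)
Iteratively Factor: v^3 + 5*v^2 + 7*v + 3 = (v + 3)*(v^2 + 2*v + 1) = (v + 1)*(v + 3)*(v + 1)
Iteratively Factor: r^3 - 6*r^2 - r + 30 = (r + 2)*(r^2 - 8*r + 15) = (r - 5)*(r + 2)*(r - 3)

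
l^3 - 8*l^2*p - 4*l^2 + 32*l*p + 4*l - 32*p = (l - 2)^2*(l - 8*p)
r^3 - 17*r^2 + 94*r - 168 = (r - 7)*(r - 6)*(r - 4)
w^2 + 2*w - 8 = (w - 2)*(w + 4)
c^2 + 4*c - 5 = (c - 1)*(c + 5)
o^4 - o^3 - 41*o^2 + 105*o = o*(o - 5)*(o - 3)*(o + 7)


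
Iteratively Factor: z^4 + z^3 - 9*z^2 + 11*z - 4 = (z - 1)*(z^3 + 2*z^2 - 7*z + 4) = (z - 1)*(z + 4)*(z^2 - 2*z + 1) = (z - 1)^2*(z + 4)*(z - 1)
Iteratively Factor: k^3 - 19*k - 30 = (k + 3)*(k^2 - 3*k - 10) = (k + 2)*(k + 3)*(k - 5)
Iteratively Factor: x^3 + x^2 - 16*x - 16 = (x + 1)*(x^2 - 16) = (x - 4)*(x + 1)*(x + 4)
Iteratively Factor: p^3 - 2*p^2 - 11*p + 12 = (p - 4)*(p^2 + 2*p - 3) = (p - 4)*(p + 3)*(p - 1)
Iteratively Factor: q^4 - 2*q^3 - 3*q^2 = (q - 3)*(q^3 + q^2) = q*(q - 3)*(q^2 + q) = q^2*(q - 3)*(q + 1)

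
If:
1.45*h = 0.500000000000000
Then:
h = 0.34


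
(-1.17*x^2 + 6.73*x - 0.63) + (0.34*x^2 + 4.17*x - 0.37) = -0.83*x^2 + 10.9*x - 1.0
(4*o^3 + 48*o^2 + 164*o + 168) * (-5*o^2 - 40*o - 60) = -20*o^5 - 400*o^4 - 2980*o^3 - 10280*o^2 - 16560*o - 10080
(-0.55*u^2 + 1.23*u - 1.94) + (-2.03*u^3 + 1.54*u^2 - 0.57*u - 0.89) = -2.03*u^3 + 0.99*u^2 + 0.66*u - 2.83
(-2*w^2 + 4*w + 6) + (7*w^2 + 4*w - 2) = 5*w^2 + 8*w + 4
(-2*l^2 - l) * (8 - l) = 2*l^3 - 15*l^2 - 8*l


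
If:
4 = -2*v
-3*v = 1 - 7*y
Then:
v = -2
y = -5/7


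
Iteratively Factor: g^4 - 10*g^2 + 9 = (g + 1)*(g^3 - g^2 - 9*g + 9) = (g - 3)*(g + 1)*(g^2 + 2*g - 3) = (g - 3)*(g + 1)*(g + 3)*(g - 1)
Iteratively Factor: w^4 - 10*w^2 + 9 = (w + 1)*(w^3 - w^2 - 9*w + 9) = (w - 1)*(w + 1)*(w^2 - 9) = (w - 3)*(w - 1)*(w + 1)*(w + 3)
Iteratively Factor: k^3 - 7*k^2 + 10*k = (k - 2)*(k^2 - 5*k) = k*(k - 2)*(k - 5)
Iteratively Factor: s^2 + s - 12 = (s - 3)*(s + 4)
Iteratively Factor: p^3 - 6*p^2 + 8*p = (p)*(p^2 - 6*p + 8) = p*(p - 4)*(p - 2)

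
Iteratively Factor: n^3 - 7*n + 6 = (n - 2)*(n^2 + 2*n - 3) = (n - 2)*(n - 1)*(n + 3)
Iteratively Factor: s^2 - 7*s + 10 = (s - 2)*(s - 5)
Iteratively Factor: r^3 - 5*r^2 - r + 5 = (r + 1)*(r^2 - 6*r + 5) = (r - 1)*(r + 1)*(r - 5)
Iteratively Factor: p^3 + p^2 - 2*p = (p)*(p^2 + p - 2) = p*(p - 1)*(p + 2)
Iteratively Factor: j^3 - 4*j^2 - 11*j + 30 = (j - 2)*(j^2 - 2*j - 15) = (j - 2)*(j + 3)*(j - 5)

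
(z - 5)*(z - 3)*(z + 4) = z^3 - 4*z^2 - 17*z + 60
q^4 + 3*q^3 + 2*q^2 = q^2*(q + 1)*(q + 2)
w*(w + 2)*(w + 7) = w^3 + 9*w^2 + 14*w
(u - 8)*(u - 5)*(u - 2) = u^3 - 15*u^2 + 66*u - 80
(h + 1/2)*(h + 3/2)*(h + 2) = h^3 + 4*h^2 + 19*h/4 + 3/2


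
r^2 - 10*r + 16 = (r - 8)*(r - 2)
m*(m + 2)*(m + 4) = m^3 + 6*m^2 + 8*m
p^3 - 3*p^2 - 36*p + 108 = (p - 6)*(p - 3)*(p + 6)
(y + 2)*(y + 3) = y^2 + 5*y + 6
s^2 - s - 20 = (s - 5)*(s + 4)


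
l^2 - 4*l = l*(l - 4)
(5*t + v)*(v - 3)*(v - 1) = 5*t*v^2 - 20*t*v + 15*t + v^3 - 4*v^2 + 3*v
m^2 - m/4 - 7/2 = (m - 2)*(m + 7/4)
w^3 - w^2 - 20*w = w*(w - 5)*(w + 4)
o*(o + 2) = o^2 + 2*o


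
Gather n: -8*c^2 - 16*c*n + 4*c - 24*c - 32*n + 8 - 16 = -8*c^2 - 20*c + n*(-16*c - 32) - 8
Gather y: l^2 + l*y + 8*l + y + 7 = l^2 + 8*l + y*(l + 1) + 7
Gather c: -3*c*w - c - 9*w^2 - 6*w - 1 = c*(-3*w - 1) - 9*w^2 - 6*w - 1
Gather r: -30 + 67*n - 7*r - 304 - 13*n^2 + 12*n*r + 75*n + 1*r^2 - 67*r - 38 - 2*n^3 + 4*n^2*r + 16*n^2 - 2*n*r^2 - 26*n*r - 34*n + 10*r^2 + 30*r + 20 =-2*n^3 + 3*n^2 + 108*n + r^2*(11 - 2*n) + r*(4*n^2 - 14*n - 44) - 352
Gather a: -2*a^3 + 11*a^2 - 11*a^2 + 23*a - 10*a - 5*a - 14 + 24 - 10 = -2*a^3 + 8*a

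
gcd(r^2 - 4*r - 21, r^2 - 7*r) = r - 7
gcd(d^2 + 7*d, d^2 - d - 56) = d + 7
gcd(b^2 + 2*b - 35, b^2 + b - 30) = b - 5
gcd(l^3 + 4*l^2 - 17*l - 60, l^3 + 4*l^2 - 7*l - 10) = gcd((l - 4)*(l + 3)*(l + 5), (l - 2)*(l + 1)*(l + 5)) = l + 5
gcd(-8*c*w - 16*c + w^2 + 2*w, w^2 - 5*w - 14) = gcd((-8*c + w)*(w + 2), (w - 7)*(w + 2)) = w + 2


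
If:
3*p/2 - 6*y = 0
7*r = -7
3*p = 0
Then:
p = 0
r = -1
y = 0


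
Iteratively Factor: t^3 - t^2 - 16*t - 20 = (t - 5)*(t^2 + 4*t + 4) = (t - 5)*(t + 2)*(t + 2)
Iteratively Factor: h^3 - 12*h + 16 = (h + 4)*(h^2 - 4*h + 4) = (h - 2)*(h + 4)*(h - 2)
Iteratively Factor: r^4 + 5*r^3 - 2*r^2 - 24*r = (r + 4)*(r^3 + r^2 - 6*r) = (r + 3)*(r + 4)*(r^2 - 2*r) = (r - 2)*(r + 3)*(r + 4)*(r)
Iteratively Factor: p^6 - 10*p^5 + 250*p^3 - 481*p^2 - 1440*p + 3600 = (p + 4)*(p^5 - 14*p^4 + 56*p^3 + 26*p^2 - 585*p + 900) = (p - 3)*(p + 4)*(p^4 - 11*p^3 + 23*p^2 + 95*p - 300) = (p - 4)*(p - 3)*(p + 4)*(p^3 - 7*p^2 - 5*p + 75) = (p - 4)*(p - 3)*(p + 3)*(p + 4)*(p^2 - 10*p + 25) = (p - 5)*(p - 4)*(p - 3)*(p + 3)*(p + 4)*(p - 5)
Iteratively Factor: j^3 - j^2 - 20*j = (j + 4)*(j^2 - 5*j) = j*(j + 4)*(j - 5)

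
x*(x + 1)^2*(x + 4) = x^4 + 6*x^3 + 9*x^2 + 4*x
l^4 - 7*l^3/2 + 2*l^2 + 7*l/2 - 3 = (l - 2)*(l - 3/2)*(l - 1)*(l + 1)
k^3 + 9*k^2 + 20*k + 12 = (k + 1)*(k + 2)*(k + 6)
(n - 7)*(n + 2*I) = n^2 - 7*n + 2*I*n - 14*I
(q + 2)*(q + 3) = q^2 + 5*q + 6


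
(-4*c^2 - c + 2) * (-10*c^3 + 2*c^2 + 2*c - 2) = 40*c^5 + 2*c^4 - 30*c^3 + 10*c^2 + 6*c - 4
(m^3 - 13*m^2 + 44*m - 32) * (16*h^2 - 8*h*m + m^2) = 16*h^2*m^3 - 208*h^2*m^2 + 704*h^2*m - 512*h^2 - 8*h*m^4 + 104*h*m^3 - 352*h*m^2 + 256*h*m + m^5 - 13*m^4 + 44*m^3 - 32*m^2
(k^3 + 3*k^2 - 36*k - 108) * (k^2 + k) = k^5 + 4*k^4 - 33*k^3 - 144*k^2 - 108*k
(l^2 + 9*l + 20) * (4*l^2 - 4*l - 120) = 4*l^4 + 32*l^3 - 76*l^2 - 1160*l - 2400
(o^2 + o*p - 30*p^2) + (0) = o^2 + o*p - 30*p^2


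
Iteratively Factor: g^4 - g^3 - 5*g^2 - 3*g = (g - 3)*(g^3 + 2*g^2 + g) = (g - 3)*(g + 1)*(g^2 + g) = (g - 3)*(g + 1)^2*(g)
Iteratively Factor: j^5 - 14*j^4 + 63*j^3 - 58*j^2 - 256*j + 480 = (j + 2)*(j^4 - 16*j^3 + 95*j^2 - 248*j + 240) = (j - 5)*(j + 2)*(j^3 - 11*j^2 + 40*j - 48) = (j - 5)*(j - 4)*(j + 2)*(j^2 - 7*j + 12) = (j - 5)*(j - 4)*(j - 3)*(j + 2)*(j - 4)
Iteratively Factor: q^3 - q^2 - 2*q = (q)*(q^2 - q - 2) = q*(q - 2)*(q + 1)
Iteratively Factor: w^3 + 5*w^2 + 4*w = (w)*(w^2 + 5*w + 4) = w*(w + 4)*(w + 1)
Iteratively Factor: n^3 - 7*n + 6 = (n - 1)*(n^2 + n - 6) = (n - 2)*(n - 1)*(n + 3)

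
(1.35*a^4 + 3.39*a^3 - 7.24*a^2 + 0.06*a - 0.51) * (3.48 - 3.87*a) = -5.2245*a^5 - 8.4213*a^4 + 39.816*a^3 - 25.4274*a^2 + 2.1825*a - 1.7748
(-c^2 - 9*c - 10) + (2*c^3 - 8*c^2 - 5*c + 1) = 2*c^3 - 9*c^2 - 14*c - 9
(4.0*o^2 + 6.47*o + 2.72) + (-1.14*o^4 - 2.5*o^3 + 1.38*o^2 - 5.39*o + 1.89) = -1.14*o^4 - 2.5*o^3 + 5.38*o^2 + 1.08*o + 4.61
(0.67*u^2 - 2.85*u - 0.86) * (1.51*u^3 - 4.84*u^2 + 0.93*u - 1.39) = 1.0117*u^5 - 7.5463*u^4 + 13.1185*u^3 + 0.5806*u^2 + 3.1617*u + 1.1954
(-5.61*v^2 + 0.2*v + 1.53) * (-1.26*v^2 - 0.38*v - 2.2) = 7.0686*v^4 + 1.8798*v^3 + 10.3382*v^2 - 1.0214*v - 3.366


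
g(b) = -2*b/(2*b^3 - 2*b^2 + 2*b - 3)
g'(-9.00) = 0.00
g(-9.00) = -0.01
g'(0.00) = 0.67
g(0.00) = 0.00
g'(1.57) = 3.11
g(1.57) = -1.06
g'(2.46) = 0.26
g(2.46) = -0.25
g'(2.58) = 0.22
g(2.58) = -0.22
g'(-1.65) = -0.10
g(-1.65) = -0.16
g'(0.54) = 1.27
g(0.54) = 0.49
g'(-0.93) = -0.06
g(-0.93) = -0.23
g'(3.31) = 0.09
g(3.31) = -0.12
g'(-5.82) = -0.01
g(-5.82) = -0.02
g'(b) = -2*b*(-6*b^2 + 4*b - 2)/(2*b^3 - 2*b^2 + 2*b - 3)^2 - 2/(2*b^3 - 2*b^2 + 2*b - 3) = 2*(4*b^3 - 2*b^2 + 3)/(4*b^6 - 8*b^5 + 12*b^4 - 20*b^3 + 16*b^2 - 12*b + 9)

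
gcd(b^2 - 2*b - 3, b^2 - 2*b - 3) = b^2 - 2*b - 3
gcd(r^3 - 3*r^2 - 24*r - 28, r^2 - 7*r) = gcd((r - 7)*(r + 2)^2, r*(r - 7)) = r - 7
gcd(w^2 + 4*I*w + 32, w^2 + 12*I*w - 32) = w + 8*I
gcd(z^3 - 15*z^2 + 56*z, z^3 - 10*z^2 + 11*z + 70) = z - 7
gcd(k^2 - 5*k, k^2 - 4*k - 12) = 1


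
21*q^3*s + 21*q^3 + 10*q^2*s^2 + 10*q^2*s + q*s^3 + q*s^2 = (3*q + s)*(7*q + s)*(q*s + q)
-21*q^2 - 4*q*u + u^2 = (-7*q + u)*(3*q + u)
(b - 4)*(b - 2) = b^2 - 6*b + 8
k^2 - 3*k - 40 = (k - 8)*(k + 5)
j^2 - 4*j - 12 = (j - 6)*(j + 2)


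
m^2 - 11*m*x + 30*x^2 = (m - 6*x)*(m - 5*x)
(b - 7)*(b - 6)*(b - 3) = b^3 - 16*b^2 + 81*b - 126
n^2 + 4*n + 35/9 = (n + 5/3)*(n + 7/3)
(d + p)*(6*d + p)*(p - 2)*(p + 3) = 6*d^2*p^2 + 6*d^2*p - 36*d^2 + 7*d*p^3 + 7*d*p^2 - 42*d*p + p^4 + p^3 - 6*p^2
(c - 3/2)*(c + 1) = c^2 - c/2 - 3/2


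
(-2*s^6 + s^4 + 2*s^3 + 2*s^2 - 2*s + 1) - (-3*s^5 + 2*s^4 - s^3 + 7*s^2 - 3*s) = -2*s^6 + 3*s^5 - s^4 + 3*s^3 - 5*s^2 + s + 1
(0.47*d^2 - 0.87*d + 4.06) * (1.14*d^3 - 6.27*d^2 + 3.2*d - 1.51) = 0.5358*d^5 - 3.9387*d^4 + 11.5873*d^3 - 28.9499*d^2 + 14.3057*d - 6.1306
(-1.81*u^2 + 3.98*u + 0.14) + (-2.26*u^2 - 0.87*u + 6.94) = -4.07*u^2 + 3.11*u + 7.08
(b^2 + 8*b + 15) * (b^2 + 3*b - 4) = b^4 + 11*b^3 + 35*b^2 + 13*b - 60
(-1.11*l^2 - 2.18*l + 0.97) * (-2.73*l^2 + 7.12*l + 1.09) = 3.0303*l^4 - 1.9518*l^3 - 19.3796*l^2 + 4.5302*l + 1.0573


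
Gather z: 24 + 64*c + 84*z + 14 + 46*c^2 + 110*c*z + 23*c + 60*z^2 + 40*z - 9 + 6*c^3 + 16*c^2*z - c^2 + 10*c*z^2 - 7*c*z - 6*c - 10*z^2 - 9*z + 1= 6*c^3 + 45*c^2 + 81*c + z^2*(10*c + 50) + z*(16*c^2 + 103*c + 115) + 30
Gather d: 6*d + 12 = 6*d + 12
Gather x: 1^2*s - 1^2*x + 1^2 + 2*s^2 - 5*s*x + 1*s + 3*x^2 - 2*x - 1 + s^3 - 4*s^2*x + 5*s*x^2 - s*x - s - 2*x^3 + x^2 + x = s^3 + 2*s^2 + s - 2*x^3 + x^2*(5*s + 4) + x*(-4*s^2 - 6*s - 2)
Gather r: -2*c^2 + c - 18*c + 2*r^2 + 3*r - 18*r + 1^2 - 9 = -2*c^2 - 17*c + 2*r^2 - 15*r - 8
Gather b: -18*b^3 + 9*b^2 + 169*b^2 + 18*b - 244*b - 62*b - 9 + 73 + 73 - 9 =-18*b^3 + 178*b^2 - 288*b + 128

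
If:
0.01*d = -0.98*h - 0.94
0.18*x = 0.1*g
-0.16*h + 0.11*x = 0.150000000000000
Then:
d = -67.375*x - 2.125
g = 1.8*x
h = 0.6875*x - 0.9375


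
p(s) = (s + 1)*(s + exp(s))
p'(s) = s + (s + 1)*(exp(s) + 1) + exp(s)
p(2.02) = 28.87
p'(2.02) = 35.34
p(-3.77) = 10.38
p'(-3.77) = -6.58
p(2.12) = 32.61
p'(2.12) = 39.56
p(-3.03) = 6.05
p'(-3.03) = -5.11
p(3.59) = 182.79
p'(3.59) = 210.73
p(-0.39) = 0.18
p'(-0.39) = 1.31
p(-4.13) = 12.88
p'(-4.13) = -7.29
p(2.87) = 79.36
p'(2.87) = 92.63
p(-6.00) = 29.99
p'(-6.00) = -11.01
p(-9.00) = 72.00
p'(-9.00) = -17.00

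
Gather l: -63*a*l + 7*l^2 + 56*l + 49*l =7*l^2 + l*(105 - 63*a)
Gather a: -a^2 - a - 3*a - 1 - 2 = -a^2 - 4*a - 3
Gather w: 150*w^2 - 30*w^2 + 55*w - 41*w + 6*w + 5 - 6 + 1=120*w^2 + 20*w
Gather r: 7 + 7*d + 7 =7*d + 14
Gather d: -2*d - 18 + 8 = -2*d - 10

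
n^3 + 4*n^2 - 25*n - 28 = (n - 4)*(n + 1)*(n + 7)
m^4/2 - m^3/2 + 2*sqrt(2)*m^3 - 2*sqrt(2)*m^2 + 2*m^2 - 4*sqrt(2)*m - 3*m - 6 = (m/2 + sqrt(2)/2)*(m - 2)*(m + 1)*(m + 3*sqrt(2))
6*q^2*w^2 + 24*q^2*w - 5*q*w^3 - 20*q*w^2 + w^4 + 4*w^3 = w*(-3*q + w)*(-2*q + w)*(w + 4)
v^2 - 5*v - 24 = (v - 8)*(v + 3)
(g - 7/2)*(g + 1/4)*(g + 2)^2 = g^4 + 3*g^3/4 - 79*g^2/8 - 33*g/2 - 7/2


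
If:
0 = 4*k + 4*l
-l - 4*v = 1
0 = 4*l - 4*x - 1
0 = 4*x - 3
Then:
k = -1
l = 1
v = -1/2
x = 3/4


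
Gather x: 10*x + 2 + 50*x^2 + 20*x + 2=50*x^2 + 30*x + 4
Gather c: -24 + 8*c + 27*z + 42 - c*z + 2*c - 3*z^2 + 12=c*(10 - z) - 3*z^2 + 27*z + 30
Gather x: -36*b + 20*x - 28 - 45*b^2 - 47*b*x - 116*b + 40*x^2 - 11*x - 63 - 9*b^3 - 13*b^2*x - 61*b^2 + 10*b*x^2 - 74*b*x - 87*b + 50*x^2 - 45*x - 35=-9*b^3 - 106*b^2 - 239*b + x^2*(10*b + 90) + x*(-13*b^2 - 121*b - 36) - 126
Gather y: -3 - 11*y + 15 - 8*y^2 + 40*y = -8*y^2 + 29*y + 12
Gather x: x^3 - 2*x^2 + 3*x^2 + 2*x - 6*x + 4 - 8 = x^3 + x^2 - 4*x - 4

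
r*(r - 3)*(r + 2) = r^3 - r^2 - 6*r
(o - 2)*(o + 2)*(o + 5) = o^3 + 5*o^2 - 4*o - 20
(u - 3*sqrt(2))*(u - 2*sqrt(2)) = u^2 - 5*sqrt(2)*u + 12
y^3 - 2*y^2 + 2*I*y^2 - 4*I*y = y*(y - 2)*(y + 2*I)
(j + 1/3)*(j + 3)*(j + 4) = j^3 + 22*j^2/3 + 43*j/3 + 4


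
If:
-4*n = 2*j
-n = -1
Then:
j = -2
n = 1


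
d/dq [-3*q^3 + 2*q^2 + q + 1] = -9*q^2 + 4*q + 1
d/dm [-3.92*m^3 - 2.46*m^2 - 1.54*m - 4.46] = -11.76*m^2 - 4.92*m - 1.54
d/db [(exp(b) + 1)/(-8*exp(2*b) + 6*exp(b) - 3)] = (8*exp(2*b) + 16*exp(b) - 9)*exp(b)/(64*exp(4*b) - 96*exp(3*b) + 84*exp(2*b) - 36*exp(b) + 9)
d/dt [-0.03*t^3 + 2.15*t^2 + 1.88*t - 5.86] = -0.09*t^2 + 4.3*t + 1.88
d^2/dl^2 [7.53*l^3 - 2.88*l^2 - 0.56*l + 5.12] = 45.18*l - 5.76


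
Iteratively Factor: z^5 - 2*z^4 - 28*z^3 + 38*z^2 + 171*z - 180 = (z + 3)*(z^4 - 5*z^3 - 13*z^2 + 77*z - 60) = (z - 3)*(z + 3)*(z^3 - 2*z^2 - 19*z + 20) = (z - 3)*(z - 1)*(z + 3)*(z^2 - z - 20) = (z - 3)*(z - 1)*(z + 3)*(z + 4)*(z - 5)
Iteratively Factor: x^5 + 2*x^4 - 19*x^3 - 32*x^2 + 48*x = (x - 4)*(x^4 + 6*x^3 + 5*x^2 - 12*x) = x*(x - 4)*(x^3 + 6*x^2 + 5*x - 12) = x*(x - 4)*(x + 3)*(x^2 + 3*x - 4) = x*(x - 4)*(x + 3)*(x + 4)*(x - 1)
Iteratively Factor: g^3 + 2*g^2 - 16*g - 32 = (g - 4)*(g^2 + 6*g + 8) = (g - 4)*(g + 4)*(g + 2)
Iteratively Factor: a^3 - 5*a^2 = (a)*(a^2 - 5*a) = a^2*(a - 5)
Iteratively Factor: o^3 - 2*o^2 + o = (o - 1)*(o^2 - o) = (o - 1)^2*(o)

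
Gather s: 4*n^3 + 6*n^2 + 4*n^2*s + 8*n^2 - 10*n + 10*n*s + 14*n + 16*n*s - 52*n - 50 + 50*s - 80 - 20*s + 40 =4*n^3 + 14*n^2 - 48*n + s*(4*n^2 + 26*n + 30) - 90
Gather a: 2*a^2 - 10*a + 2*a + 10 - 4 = 2*a^2 - 8*a + 6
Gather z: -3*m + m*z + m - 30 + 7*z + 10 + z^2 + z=-2*m + z^2 + z*(m + 8) - 20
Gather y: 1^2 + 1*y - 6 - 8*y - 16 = -7*y - 21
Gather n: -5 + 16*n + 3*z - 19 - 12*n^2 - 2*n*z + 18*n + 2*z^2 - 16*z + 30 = -12*n^2 + n*(34 - 2*z) + 2*z^2 - 13*z + 6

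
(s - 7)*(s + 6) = s^2 - s - 42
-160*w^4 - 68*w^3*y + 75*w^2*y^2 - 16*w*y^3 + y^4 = (-8*w + y)*(-5*w + y)*(-4*w + y)*(w + y)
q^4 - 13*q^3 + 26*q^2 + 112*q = q*(q - 8)*(q - 7)*(q + 2)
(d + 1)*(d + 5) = d^2 + 6*d + 5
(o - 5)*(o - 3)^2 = o^3 - 11*o^2 + 39*o - 45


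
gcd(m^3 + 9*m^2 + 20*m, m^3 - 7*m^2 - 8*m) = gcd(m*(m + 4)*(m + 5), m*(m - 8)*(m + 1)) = m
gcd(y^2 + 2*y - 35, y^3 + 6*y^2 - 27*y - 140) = y^2 + 2*y - 35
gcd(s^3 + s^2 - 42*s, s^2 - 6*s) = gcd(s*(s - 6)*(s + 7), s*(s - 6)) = s^2 - 6*s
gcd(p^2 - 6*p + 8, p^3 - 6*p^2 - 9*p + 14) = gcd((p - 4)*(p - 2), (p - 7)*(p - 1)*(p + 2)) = 1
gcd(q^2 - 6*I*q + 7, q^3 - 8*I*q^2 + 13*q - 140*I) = q - 7*I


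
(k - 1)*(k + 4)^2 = k^3 + 7*k^2 + 8*k - 16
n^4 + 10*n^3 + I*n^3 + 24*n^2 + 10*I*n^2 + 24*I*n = n*(n + 4)*(n + 6)*(n + I)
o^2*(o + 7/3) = o^3 + 7*o^2/3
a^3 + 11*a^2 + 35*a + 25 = (a + 1)*(a + 5)^2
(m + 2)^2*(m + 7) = m^3 + 11*m^2 + 32*m + 28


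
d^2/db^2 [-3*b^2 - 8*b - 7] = -6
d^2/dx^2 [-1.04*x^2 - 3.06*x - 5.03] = -2.08000000000000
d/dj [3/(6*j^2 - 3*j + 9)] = (1 - 4*j)/(2*j^2 - j + 3)^2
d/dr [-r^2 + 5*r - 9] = 5 - 2*r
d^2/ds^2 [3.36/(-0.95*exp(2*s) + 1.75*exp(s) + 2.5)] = (3.36*(1.9*exp(s) - 1.75)*(3.8*exp(s) - 3.5)*exp(s) + (12.768*exp(s) - 5.88)*(-0.95*exp(2*s) + 1.75*exp(s) + 2.5))*exp(s)/(-0.95*exp(2*s) + 1.75*exp(s) + 2.5)^3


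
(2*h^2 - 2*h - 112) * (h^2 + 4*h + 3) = 2*h^4 + 6*h^3 - 114*h^2 - 454*h - 336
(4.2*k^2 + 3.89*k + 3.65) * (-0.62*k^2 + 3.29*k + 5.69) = -2.604*k^4 + 11.4062*k^3 + 34.4331*k^2 + 34.1426*k + 20.7685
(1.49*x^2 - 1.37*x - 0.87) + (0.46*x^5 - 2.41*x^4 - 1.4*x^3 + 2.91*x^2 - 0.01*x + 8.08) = 0.46*x^5 - 2.41*x^4 - 1.4*x^3 + 4.4*x^2 - 1.38*x + 7.21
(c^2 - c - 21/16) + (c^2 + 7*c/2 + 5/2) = 2*c^2 + 5*c/2 + 19/16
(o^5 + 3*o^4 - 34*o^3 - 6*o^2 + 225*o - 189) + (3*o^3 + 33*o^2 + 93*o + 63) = o^5 + 3*o^4 - 31*o^3 + 27*o^2 + 318*o - 126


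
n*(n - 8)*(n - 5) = n^3 - 13*n^2 + 40*n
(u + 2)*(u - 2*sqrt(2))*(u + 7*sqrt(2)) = u^3 + 2*u^2 + 5*sqrt(2)*u^2 - 28*u + 10*sqrt(2)*u - 56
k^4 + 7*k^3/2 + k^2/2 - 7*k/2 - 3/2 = (k - 1)*(k + 1/2)*(k + 1)*(k + 3)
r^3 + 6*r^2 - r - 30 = (r - 2)*(r + 3)*(r + 5)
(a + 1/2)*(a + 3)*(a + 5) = a^3 + 17*a^2/2 + 19*a + 15/2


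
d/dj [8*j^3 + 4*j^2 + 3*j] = 24*j^2 + 8*j + 3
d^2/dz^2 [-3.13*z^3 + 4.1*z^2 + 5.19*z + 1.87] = 8.2 - 18.78*z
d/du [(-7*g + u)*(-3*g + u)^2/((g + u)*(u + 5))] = (3*g - u)*((g + u)*(3*g - u)*(7*g - u) + (g + u)*(17*g - 3*u)*(u + 5) + (3*g - u)*(7*g - u)*(u + 5))/((g + u)^2*(u + 5)^2)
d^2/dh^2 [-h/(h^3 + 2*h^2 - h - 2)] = 2*(-h*(3*h^2 + 4*h - 1)^2 + (3*h^2 + h*(3*h + 2) + 4*h - 1)*(h^3 + 2*h^2 - h - 2))/(h^3 + 2*h^2 - h - 2)^3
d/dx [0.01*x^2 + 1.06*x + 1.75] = 0.02*x + 1.06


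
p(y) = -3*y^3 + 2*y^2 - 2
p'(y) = -9*y^2 + 4*y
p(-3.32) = 129.83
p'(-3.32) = -112.48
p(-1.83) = 23.08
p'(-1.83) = -37.46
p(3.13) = -74.40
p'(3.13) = -75.65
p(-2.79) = 78.72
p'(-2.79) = -81.22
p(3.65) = -121.24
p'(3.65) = -105.30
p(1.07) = -3.39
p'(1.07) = -6.02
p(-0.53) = -0.99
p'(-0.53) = -4.65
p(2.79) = -51.58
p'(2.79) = -58.90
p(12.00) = -4898.00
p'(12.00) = -1248.00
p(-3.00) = 97.00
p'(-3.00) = -93.00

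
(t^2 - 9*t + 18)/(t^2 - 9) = (t - 6)/(t + 3)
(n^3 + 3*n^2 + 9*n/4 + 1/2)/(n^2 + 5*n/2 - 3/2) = (4*n^3 + 12*n^2 + 9*n + 2)/(2*(2*n^2 + 5*n - 3))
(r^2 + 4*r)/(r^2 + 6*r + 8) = r/(r + 2)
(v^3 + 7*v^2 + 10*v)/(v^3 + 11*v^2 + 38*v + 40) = v/(v + 4)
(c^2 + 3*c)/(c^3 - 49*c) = (c + 3)/(c^2 - 49)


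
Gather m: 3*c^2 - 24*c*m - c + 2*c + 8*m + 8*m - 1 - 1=3*c^2 + c + m*(16 - 24*c) - 2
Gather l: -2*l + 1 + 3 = 4 - 2*l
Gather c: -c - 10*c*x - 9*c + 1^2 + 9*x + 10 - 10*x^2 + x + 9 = c*(-10*x - 10) - 10*x^2 + 10*x + 20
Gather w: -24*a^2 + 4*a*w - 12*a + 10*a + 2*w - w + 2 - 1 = -24*a^2 - 2*a + w*(4*a + 1) + 1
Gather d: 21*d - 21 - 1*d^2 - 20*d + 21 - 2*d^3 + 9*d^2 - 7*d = -2*d^3 + 8*d^2 - 6*d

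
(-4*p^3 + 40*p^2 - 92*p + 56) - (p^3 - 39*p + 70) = -5*p^3 + 40*p^2 - 53*p - 14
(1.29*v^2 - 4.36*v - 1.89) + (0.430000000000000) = 1.29*v^2 - 4.36*v - 1.46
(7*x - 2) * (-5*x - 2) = -35*x^2 - 4*x + 4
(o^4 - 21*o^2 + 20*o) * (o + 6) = o^5 + 6*o^4 - 21*o^3 - 106*o^2 + 120*o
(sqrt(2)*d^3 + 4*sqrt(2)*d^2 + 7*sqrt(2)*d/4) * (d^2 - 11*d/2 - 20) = sqrt(2)*d^5 - 3*sqrt(2)*d^4/2 - 161*sqrt(2)*d^3/4 - 717*sqrt(2)*d^2/8 - 35*sqrt(2)*d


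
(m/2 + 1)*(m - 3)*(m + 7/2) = m^3/2 + 5*m^2/4 - 19*m/4 - 21/2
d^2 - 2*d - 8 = (d - 4)*(d + 2)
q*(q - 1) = q^2 - q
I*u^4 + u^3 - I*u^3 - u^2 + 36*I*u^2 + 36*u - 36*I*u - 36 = (u - 6*I)*(u - I)*(u + 6*I)*(I*u - I)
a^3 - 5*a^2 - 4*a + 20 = (a - 5)*(a - 2)*(a + 2)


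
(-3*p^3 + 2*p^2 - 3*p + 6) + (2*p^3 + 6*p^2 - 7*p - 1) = -p^3 + 8*p^2 - 10*p + 5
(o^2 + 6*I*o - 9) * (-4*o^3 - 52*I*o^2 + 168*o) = -4*o^5 - 76*I*o^4 + 516*o^3 + 1476*I*o^2 - 1512*o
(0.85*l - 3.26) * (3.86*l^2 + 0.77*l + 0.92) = 3.281*l^3 - 11.9291*l^2 - 1.7282*l - 2.9992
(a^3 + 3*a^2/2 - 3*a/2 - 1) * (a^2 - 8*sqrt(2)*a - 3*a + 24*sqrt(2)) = a^5 - 8*sqrt(2)*a^4 - 3*a^4/2 - 6*a^3 + 12*sqrt(2)*a^3 + 7*a^2/2 + 48*sqrt(2)*a^2 - 28*sqrt(2)*a + 3*a - 24*sqrt(2)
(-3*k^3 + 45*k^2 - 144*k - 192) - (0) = -3*k^3 + 45*k^2 - 144*k - 192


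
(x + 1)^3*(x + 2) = x^4 + 5*x^3 + 9*x^2 + 7*x + 2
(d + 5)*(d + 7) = d^2 + 12*d + 35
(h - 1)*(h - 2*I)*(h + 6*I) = h^3 - h^2 + 4*I*h^2 + 12*h - 4*I*h - 12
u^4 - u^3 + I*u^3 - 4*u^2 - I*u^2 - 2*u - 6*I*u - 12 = (u - 3)*(u + 2)*(u - I)*(u + 2*I)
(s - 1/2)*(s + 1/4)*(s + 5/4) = s^3 + s^2 - 7*s/16 - 5/32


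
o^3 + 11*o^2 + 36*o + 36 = (o + 2)*(o + 3)*(o + 6)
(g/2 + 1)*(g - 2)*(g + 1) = g^3/2 + g^2/2 - 2*g - 2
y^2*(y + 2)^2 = y^4 + 4*y^3 + 4*y^2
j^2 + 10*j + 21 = (j + 3)*(j + 7)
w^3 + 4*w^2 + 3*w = w*(w + 1)*(w + 3)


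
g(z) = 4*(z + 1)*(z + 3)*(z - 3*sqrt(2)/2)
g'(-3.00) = 40.97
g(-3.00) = 0.00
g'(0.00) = -21.94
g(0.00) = -25.46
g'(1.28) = 16.96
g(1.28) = -32.84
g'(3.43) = 170.79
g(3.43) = 149.11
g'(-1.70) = -12.81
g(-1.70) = 13.91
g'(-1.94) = -5.94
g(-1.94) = 16.19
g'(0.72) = -4.90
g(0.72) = -35.86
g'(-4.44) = 147.89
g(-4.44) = -130.01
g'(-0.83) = -26.15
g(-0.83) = -4.35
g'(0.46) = -12.49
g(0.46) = -33.57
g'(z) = 4*(z + 1)*(z + 3) + 4*(z + 1)*(z - 3*sqrt(2)/2) + 4*(z + 3)*(z - 3*sqrt(2)/2) = 12*z^2 - 12*sqrt(2)*z + 32*z - 24*sqrt(2) + 12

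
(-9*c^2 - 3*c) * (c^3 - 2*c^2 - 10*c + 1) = -9*c^5 + 15*c^4 + 96*c^3 + 21*c^2 - 3*c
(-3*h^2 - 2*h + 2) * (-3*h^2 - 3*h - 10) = 9*h^4 + 15*h^3 + 30*h^2 + 14*h - 20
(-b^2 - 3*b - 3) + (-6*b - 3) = -b^2 - 9*b - 6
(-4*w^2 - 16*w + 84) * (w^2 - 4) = -4*w^4 - 16*w^3 + 100*w^2 + 64*w - 336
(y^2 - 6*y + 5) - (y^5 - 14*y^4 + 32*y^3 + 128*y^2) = -y^5 + 14*y^4 - 32*y^3 - 127*y^2 - 6*y + 5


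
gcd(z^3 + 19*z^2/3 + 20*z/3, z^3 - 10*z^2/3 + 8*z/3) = z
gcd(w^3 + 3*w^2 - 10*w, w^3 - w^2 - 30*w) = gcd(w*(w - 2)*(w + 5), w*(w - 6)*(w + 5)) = w^2 + 5*w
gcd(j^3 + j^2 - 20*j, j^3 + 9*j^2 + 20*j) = j^2 + 5*j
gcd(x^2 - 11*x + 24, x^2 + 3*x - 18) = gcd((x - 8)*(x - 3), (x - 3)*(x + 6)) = x - 3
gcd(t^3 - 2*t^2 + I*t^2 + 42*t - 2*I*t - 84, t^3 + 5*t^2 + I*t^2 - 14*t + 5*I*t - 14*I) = t - 2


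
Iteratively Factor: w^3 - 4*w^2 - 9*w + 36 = (w - 3)*(w^2 - w - 12) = (w - 4)*(w - 3)*(w + 3)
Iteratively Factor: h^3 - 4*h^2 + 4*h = (h)*(h^2 - 4*h + 4) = h*(h - 2)*(h - 2)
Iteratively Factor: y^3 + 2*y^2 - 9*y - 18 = (y - 3)*(y^2 + 5*y + 6) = (y - 3)*(y + 2)*(y + 3)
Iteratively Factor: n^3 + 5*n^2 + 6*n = (n)*(n^2 + 5*n + 6) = n*(n + 3)*(n + 2)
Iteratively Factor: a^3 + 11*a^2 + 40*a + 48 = (a + 4)*(a^2 + 7*a + 12) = (a + 3)*(a + 4)*(a + 4)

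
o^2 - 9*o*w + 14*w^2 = (o - 7*w)*(o - 2*w)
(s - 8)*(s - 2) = s^2 - 10*s + 16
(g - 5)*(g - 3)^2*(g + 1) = g^4 - 10*g^3 + 28*g^2 - 6*g - 45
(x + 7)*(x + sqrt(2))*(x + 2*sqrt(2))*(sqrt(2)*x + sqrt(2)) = sqrt(2)*x^4 + 6*x^3 + 8*sqrt(2)*x^3 + 11*sqrt(2)*x^2 + 48*x^2 + 42*x + 32*sqrt(2)*x + 28*sqrt(2)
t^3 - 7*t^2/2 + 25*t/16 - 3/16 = (t - 3)*(t - 1/4)^2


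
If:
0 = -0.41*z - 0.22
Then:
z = -0.54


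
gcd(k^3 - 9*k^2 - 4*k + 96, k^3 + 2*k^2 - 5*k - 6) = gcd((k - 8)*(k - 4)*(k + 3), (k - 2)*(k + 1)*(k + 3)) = k + 3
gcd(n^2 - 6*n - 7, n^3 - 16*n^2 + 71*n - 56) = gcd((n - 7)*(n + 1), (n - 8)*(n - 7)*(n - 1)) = n - 7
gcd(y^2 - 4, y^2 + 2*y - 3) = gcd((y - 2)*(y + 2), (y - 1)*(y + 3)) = 1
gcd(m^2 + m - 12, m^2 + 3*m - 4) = m + 4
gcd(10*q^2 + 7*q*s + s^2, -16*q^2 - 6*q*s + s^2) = 2*q + s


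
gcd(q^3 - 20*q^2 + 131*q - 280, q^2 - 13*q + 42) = q - 7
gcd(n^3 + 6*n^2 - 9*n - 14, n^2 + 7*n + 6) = n + 1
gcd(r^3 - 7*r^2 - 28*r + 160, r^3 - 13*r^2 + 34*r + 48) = r - 8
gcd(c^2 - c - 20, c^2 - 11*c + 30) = c - 5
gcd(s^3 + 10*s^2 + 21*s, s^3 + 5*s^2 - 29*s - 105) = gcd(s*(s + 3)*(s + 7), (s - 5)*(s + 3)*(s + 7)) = s^2 + 10*s + 21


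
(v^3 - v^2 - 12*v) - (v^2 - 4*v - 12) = v^3 - 2*v^2 - 8*v + 12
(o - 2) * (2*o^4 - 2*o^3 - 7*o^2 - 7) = 2*o^5 - 6*o^4 - 3*o^3 + 14*o^2 - 7*o + 14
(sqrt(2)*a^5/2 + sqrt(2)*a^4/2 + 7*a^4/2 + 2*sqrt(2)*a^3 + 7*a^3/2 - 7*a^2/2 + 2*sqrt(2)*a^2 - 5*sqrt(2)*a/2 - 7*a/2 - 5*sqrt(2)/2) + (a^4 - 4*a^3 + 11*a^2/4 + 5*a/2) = sqrt(2)*a^5/2 + sqrt(2)*a^4/2 + 9*a^4/2 - a^3/2 + 2*sqrt(2)*a^3 - 3*a^2/4 + 2*sqrt(2)*a^2 - 5*sqrt(2)*a/2 - a - 5*sqrt(2)/2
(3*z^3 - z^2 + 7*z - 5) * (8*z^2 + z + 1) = 24*z^5 - 5*z^4 + 58*z^3 - 34*z^2 + 2*z - 5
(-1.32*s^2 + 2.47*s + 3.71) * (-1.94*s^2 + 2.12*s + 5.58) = 2.5608*s^4 - 7.5902*s^3 - 9.3266*s^2 + 21.6478*s + 20.7018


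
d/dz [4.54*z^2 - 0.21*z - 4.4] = 9.08*z - 0.21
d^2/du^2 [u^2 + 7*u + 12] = 2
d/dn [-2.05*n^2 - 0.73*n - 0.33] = -4.1*n - 0.73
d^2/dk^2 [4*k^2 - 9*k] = 8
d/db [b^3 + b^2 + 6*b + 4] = 3*b^2 + 2*b + 6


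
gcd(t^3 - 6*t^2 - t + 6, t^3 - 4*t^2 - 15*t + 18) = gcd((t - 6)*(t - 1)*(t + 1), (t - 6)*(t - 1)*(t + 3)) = t^2 - 7*t + 6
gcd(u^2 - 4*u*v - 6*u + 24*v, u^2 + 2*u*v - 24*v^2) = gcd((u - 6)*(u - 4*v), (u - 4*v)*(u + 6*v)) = u - 4*v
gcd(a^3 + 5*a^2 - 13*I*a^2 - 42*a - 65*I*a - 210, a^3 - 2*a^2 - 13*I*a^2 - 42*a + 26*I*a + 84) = a^2 - 13*I*a - 42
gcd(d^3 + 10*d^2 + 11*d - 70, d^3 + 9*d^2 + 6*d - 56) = d^2 + 5*d - 14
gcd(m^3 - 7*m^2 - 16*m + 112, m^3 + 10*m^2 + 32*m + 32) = m + 4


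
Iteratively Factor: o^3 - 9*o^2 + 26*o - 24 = (o - 2)*(o^2 - 7*o + 12) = (o - 4)*(o - 2)*(o - 3)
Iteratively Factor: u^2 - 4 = (u + 2)*(u - 2)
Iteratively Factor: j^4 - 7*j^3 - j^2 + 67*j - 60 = (j - 1)*(j^3 - 6*j^2 - 7*j + 60) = (j - 4)*(j - 1)*(j^2 - 2*j - 15) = (j - 4)*(j - 1)*(j + 3)*(j - 5)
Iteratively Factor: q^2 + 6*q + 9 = (q + 3)*(q + 3)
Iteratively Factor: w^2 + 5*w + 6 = (w + 3)*(w + 2)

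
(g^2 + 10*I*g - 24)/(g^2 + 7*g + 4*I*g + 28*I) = (g + 6*I)/(g + 7)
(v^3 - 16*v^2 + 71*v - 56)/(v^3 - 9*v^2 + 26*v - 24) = (v^3 - 16*v^2 + 71*v - 56)/(v^3 - 9*v^2 + 26*v - 24)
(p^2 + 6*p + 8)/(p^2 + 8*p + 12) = (p + 4)/(p + 6)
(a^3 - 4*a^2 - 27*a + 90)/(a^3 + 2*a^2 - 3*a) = (a^3 - 4*a^2 - 27*a + 90)/(a*(a^2 + 2*a - 3))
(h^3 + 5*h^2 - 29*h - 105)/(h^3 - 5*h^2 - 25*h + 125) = (h^2 + 10*h + 21)/(h^2 - 25)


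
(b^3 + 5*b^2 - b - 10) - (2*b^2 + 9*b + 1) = b^3 + 3*b^2 - 10*b - 11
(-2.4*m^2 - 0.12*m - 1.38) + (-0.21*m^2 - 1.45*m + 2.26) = -2.61*m^2 - 1.57*m + 0.88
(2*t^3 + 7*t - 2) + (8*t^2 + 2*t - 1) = 2*t^3 + 8*t^2 + 9*t - 3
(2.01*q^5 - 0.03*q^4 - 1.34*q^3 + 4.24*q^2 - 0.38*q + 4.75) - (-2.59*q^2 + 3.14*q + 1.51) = 2.01*q^5 - 0.03*q^4 - 1.34*q^3 + 6.83*q^2 - 3.52*q + 3.24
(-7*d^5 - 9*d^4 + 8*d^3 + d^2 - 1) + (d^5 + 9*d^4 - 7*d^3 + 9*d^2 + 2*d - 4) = -6*d^5 + d^3 + 10*d^2 + 2*d - 5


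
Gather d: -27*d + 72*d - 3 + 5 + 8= 45*d + 10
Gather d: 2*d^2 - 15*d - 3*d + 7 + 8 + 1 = 2*d^2 - 18*d + 16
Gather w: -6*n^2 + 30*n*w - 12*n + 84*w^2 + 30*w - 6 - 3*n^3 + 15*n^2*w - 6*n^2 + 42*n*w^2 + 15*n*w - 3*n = -3*n^3 - 12*n^2 - 15*n + w^2*(42*n + 84) + w*(15*n^2 + 45*n + 30) - 6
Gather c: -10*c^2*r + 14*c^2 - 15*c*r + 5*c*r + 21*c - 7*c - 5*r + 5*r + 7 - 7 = c^2*(14 - 10*r) + c*(14 - 10*r)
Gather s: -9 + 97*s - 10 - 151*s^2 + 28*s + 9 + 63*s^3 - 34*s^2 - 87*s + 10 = 63*s^3 - 185*s^2 + 38*s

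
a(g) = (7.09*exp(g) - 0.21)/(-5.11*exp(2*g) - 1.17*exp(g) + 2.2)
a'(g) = (7.09*exp(g) - 0.21)*(10.22*exp(2*g) + 1.17*exp(g))/(-5.11*exp(2*g) - 1.17*exp(g) + 2.2)^2 + 7.09*exp(g)/(-5.11*exp(2*g) - 1.17*exp(g) + 2.2)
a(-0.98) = 2.35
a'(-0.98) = 6.80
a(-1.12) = 1.65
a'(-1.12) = 3.72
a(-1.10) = 1.73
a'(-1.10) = 4.01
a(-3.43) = 0.01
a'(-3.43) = 0.11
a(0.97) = -0.51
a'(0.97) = 0.52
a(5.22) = -0.01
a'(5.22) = 0.01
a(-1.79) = 0.52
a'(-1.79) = 0.77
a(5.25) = -0.01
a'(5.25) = 0.01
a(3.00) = -0.07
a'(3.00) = 0.07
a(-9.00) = -0.10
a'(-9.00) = 0.00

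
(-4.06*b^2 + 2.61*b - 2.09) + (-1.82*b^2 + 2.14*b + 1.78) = -5.88*b^2 + 4.75*b - 0.31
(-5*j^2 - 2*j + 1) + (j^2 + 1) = -4*j^2 - 2*j + 2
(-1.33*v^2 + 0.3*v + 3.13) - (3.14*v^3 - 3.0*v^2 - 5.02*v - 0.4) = -3.14*v^3 + 1.67*v^2 + 5.32*v + 3.53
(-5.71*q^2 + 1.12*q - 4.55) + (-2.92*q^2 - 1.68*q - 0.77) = -8.63*q^2 - 0.56*q - 5.32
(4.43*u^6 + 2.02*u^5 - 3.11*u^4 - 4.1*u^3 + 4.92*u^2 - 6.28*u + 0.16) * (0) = 0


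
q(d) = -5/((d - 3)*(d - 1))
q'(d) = 5/((d - 3)*(d - 1)^2) + 5/((d - 3)^2*(d - 1)) = 10*(d - 2)/((d - 3)^2*(d - 1)^2)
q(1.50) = 6.67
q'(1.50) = -8.89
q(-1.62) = -0.41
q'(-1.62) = -0.25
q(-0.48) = -0.97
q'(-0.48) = -0.93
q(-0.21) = -1.29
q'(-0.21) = -1.46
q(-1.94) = -0.34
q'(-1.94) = -0.19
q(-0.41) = -1.04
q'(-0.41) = -1.04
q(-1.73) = -0.39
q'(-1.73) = -0.22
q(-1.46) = -0.46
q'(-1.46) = -0.29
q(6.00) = -0.33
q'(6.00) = 0.18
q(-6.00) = -0.08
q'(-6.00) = -0.02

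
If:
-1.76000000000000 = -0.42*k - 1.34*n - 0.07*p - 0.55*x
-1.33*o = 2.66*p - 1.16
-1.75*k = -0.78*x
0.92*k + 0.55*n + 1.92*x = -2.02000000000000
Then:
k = 0.445714285714286*x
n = -4.23646753246753*x - 3.67272727272727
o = -141.1333283859*x - 190.026520847573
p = 70.5666641929499*x + 95.4493506493506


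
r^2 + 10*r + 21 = (r + 3)*(r + 7)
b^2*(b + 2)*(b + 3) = b^4 + 5*b^3 + 6*b^2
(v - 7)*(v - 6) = v^2 - 13*v + 42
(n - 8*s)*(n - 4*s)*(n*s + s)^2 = n^4*s^2 - 12*n^3*s^3 + 2*n^3*s^2 + 32*n^2*s^4 - 24*n^2*s^3 + n^2*s^2 + 64*n*s^4 - 12*n*s^3 + 32*s^4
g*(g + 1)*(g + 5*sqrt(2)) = g^3 + g^2 + 5*sqrt(2)*g^2 + 5*sqrt(2)*g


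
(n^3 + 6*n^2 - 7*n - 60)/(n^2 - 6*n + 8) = (n^3 + 6*n^2 - 7*n - 60)/(n^2 - 6*n + 8)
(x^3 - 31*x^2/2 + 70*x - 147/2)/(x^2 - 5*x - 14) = (2*x^2 - 17*x + 21)/(2*(x + 2))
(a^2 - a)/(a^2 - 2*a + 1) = a/(a - 1)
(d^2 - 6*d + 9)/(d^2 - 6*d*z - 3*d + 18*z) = (3 - d)/(-d + 6*z)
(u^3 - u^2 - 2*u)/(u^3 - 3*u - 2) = u/(u + 1)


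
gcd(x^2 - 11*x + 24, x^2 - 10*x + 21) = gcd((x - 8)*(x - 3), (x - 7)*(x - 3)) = x - 3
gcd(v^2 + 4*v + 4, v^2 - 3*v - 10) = v + 2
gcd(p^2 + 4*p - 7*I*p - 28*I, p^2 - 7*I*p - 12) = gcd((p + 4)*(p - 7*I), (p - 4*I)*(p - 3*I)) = 1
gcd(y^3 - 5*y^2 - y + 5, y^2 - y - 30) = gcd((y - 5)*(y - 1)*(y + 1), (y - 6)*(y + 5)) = 1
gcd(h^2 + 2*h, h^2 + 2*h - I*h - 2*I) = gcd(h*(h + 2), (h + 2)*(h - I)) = h + 2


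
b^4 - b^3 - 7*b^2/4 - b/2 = b*(b - 2)*(b + 1/2)^2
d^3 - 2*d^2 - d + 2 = (d - 2)*(d - 1)*(d + 1)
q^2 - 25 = (q - 5)*(q + 5)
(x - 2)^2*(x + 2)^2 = x^4 - 8*x^2 + 16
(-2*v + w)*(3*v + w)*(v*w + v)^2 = -6*v^4*w^2 - 12*v^4*w - 6*v^4 + v^3*w^3 + 2*v^3*w^2 + v^3*w + v^2*w^4 + 2*v^2*w^3 + v^2*w^2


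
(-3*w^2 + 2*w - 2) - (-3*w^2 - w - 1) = 3*w - 1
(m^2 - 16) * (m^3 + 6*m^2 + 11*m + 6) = m^5 + 6*m^4 - 5*m^3 - 90*m^2 - 176*m - 96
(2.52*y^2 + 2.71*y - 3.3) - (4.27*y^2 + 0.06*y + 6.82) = -1.75*y^2 + 2.65*y - 10.12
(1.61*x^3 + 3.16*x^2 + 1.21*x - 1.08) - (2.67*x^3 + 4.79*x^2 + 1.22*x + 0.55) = -1.06*x^3 - 1.63*x^2 - 0.01*x - 1.63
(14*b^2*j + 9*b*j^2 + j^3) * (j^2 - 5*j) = 14*b^2*j^3 - 70*b^2*j^2 + 9*b*j^4 - 45*b*j^3 + j^5 - 5*j^4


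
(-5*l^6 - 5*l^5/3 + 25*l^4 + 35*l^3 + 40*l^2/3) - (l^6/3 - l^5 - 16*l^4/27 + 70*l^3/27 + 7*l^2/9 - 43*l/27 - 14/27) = -16*l^6/3 - 2*l^5/3 + 691*l^4/27 + 875*l^3/27 + 113*l^2/9 + 43*l/27 + 14/27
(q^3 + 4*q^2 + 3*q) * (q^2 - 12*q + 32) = q^5 - 8*q^4 - 13*q^3 + 92*q^2 + 96*q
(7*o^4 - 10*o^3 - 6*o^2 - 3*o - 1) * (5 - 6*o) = -42*o^5 + 95*o^4 - 14*o^3 - 12*o^2 - 9*o - 5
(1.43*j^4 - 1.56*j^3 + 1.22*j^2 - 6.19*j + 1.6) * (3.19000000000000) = 4.5617*j^4 - 4.9764*j^3 + 3.8918*j^2 - 19.7461*j + 5.104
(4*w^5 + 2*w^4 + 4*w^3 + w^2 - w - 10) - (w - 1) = 4*w^5 + 2*w^4 + 4*w^3 + w^2 - 2*w - 9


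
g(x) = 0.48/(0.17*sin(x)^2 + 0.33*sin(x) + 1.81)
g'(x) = 0.48*(-0.34*sin(x)*cos(x) - 0.33*cos(x))/(0.17*sin(x)^2 + 0.33*sin(x) + 1.81)^2 = -(0.1632*sin(x) + 0.1584)*cos(x)/(0.17*sin(x)^2 + 0.33*sin(x) + 1.81)^2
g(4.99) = 0.29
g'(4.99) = -0.00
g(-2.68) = 0.28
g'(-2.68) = 0.03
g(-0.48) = 0.28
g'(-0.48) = -0.03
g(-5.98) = 0.25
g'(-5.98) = -0.05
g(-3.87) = 0.23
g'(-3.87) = 0.04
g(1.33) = 0.21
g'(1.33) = -0.01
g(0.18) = 0.26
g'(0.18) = -0.05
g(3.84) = 0.29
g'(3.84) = 0.01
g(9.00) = 0.24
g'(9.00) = 0.05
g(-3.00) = 0.27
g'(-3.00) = 0.04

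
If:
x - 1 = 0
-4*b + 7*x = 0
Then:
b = 7/4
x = 1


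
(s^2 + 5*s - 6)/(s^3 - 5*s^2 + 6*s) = (s^2 + 5*s - 6)/(s*(s^2 - 5*s + 6))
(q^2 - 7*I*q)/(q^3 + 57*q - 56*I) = q/(q^2 + 7*I*q + 8)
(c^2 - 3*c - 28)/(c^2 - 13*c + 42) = (c + 4)/(c - 6)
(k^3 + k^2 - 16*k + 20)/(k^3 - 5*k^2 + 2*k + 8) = (k^2 + 3*k - 10)/(k^2 - 3*k - 4)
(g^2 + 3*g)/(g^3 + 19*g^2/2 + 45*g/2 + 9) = 2*g/(2*g^2 + 13*g + 6)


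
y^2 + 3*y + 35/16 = (y + 5/4)*(y + 7/4)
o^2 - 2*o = o*(o - 2)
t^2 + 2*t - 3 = (t - 1)*(t + 3)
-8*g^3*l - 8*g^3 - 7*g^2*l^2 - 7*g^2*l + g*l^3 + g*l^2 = (-8*g + l)*(g + l)*(g*l + g)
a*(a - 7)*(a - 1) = a^3 - 8*a^2 + 7*a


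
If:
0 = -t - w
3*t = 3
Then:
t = 1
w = -1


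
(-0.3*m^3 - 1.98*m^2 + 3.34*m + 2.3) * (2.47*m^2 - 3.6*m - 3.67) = -0.741*m^5 - 3.8106*m^4 + 16.4788*m^3 + 0.9236*m^2 - 20.5378*m - 8.441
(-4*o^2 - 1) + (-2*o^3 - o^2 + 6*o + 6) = -2*o^3 - 5*o^2 + 6*o + 5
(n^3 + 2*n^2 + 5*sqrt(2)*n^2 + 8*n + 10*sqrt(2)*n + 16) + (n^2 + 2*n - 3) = n^3 + 3*n^2 + 5*sqrt(2)*n^2 + 10*n + 10*sqrt(2)*n + 13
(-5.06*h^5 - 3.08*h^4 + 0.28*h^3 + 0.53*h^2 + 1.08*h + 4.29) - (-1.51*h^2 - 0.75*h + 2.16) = -5.06*h^5 - 3.08*h^4 + 0.28*h^3 + 2.04*h^2 + 1.83*h + 2.13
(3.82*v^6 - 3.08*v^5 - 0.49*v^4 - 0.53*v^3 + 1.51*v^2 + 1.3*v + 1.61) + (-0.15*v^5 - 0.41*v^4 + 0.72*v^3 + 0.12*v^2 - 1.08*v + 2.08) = 3.82*v^6 - 3.23*v^5 - 0.9*v^4 + 0.19*v^3 + 1.63*v^2 + 0.22*v + 3.69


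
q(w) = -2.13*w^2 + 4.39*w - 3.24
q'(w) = 4.39 - 4.26*w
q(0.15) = -2.63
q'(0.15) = 3.75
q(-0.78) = -7.96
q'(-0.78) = 7.71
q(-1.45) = -14.08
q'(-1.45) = 10.57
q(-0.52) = -6.10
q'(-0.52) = 6.61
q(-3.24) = -39.82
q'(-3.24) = 18.19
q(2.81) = -7.72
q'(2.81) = -7.58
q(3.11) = -10.19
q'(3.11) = -8.86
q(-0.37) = -5.16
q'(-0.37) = 5.97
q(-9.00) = -215.28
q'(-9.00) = 42.73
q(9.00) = -136.26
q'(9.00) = -33.95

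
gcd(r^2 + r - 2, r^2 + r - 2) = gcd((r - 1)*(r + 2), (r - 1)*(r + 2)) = r^2 + r - 2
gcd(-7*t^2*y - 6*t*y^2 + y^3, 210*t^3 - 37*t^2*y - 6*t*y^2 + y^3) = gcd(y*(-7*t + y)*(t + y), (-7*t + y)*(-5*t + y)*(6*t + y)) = -7*t + y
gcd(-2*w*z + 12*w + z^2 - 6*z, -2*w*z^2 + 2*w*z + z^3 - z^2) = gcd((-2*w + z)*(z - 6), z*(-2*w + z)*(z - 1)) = -2*w + z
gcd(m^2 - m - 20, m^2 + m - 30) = m - 5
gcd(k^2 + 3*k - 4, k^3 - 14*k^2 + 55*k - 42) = k - 1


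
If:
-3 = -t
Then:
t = 3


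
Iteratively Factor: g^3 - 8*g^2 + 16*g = (g)*(g^2 - 8*g + 16) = g*(g - 4)*(g - 4)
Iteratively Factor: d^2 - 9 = (d + 3)*(d - 3)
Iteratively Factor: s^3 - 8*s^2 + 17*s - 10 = (s - 2)*(s^2 - 6*s + 5) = (s - 2)*(s - 1)*(s - 5)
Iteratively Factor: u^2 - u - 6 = (u + 2)*(u - 3)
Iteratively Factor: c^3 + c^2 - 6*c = (c - 2)*(c^2 + 3*c) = (c - 2)*(c + 3)*(c)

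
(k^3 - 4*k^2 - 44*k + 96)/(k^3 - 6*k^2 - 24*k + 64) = (k + 6)/(k + 4)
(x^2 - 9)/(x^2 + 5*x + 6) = (x - 3)/(x + 2)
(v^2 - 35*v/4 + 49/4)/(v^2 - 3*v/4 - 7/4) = (v - 7)/(v + 1)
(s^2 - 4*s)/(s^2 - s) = (s - 4)/(s - 1)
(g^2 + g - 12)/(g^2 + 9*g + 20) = (g - 3)/(g + 5)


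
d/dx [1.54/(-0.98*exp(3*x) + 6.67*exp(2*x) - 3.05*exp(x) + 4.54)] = (4.5276*exp(2*x) - 20.5436*exp(x) + 4.697)*exp(x)/(0.98*exp(3*x) - 6.67*exp(2*x) + 3.05*exp(x) - 4.54)^2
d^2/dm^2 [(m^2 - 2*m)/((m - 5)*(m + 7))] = 2*(-4*m^3 + 105*m^2 - 210*m + 1085)/(m^6 + 6*m^5 - 93*m^4 - 412*m^3 + 3255*m^2 + 7350*m - 42875)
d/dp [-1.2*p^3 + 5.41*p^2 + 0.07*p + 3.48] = -3.6*p^2 + 10.82*p + 0.07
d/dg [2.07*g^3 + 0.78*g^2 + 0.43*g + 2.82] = 6.21*g^2 + 1.56*g + 0.43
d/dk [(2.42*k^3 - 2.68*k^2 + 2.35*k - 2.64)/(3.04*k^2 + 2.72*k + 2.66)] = (7.3568*k^4 + 13.1648*k^3 + 4.878*k^2 + 1.7936*k + 13.4318)/(9.2416*k^4 + 16.5376*k^3 + 23.5712*k^2 + 14.4704*k + 7.0756)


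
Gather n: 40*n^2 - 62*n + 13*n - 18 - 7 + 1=40*n^2 - 49*n - 24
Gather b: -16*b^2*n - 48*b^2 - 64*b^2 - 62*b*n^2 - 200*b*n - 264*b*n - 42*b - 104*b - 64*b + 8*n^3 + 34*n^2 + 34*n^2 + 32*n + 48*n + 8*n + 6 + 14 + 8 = b^2*(-16*n - 112) + b*(-62*n^2 - 464*n - 210) + 8*n^3 + 68*n^2 + 88*n + 28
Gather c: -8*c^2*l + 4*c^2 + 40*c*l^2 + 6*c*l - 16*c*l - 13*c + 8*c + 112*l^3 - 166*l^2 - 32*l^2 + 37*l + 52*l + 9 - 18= c^2*(4 - 8*l) + c*(40*l^2 - 10*l - 5) + 112*l^3 - 198*l^2 + 89*l - 9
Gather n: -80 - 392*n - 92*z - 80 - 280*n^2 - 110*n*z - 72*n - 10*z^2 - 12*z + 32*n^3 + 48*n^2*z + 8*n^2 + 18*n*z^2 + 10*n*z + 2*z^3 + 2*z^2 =32*n^3 + n^2*(48*z - 272) + n*(18*z^2 - 100*z - 464) + 2*z^3 - 8*z^2 - 104*z - 160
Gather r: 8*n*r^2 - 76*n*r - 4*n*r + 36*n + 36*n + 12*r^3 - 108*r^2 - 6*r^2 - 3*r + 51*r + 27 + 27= 72*n + 12*r^3 + r^2*(8*n - 114) + r*(48 - 80*n) + 54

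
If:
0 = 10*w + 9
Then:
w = -9/10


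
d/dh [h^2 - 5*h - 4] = 2*h - 5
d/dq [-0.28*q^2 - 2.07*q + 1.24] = -0.56*q - 2.07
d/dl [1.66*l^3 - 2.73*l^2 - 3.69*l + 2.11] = 4.98*l^2 - 5.46*l - 3.69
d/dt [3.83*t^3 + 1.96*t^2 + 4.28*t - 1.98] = 11.49*t^2 + 3.92*t + 4.28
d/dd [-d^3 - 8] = -3*d^2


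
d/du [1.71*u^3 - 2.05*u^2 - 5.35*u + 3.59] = 5.13*u^2 - 4.1*u - 5.35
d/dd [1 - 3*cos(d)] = 3*sin(d)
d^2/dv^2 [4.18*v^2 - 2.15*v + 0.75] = 8.36000000000000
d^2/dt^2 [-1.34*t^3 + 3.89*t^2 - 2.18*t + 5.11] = 7.78 - 8.04*t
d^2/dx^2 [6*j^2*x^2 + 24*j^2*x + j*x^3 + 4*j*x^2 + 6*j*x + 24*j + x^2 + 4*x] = 12*j^2 + 6*j*x + 8*j + 2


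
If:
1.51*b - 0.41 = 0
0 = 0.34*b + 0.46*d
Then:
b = 0.27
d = -0.20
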